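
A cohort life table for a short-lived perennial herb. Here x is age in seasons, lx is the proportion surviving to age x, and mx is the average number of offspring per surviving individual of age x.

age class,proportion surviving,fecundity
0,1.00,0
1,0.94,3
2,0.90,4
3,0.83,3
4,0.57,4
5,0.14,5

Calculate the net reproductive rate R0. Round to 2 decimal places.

lx·mx by age: 0, 2.82, 3.6, 2.49, 2.28, 0.7
R0 = Σ lx·mx = 11.89 → 11.89

11.89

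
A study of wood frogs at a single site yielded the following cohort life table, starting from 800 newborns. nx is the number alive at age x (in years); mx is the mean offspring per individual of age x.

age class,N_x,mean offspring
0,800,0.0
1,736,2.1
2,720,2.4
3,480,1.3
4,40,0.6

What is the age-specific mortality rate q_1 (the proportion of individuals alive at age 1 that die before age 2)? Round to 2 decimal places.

lx = nx/n0 = nx/800: 1, 0.92, 0.9, 0.6, 0.05
q_1 = (l_1 − l_2) / l_1 = (0.92 − 0.9) / 0.92
     = 0.02 / 0.92 = 0.021739… → 0.02

0.02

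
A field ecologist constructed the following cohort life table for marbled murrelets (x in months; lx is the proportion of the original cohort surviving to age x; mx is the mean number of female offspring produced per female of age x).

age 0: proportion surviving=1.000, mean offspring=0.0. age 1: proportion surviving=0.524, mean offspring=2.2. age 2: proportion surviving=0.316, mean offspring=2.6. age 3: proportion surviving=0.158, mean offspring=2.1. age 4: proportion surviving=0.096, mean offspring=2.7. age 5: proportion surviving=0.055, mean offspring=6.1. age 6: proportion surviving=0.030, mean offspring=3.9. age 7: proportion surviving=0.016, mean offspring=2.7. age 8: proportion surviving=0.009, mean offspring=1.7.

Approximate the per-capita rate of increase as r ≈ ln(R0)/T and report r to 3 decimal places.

0.453

R0 = Σ lx·mx = 0 + 1.1528 + 0.8216 + 0.3318 + 0.2592 + 0.3355 + 0.117 + 0.0432 + 0.0153 = 3.0764
Σ x·lx·mx = 7.6325; T = 7.6325/3.0764 = 2.48098…
r ≈ ln(R0)/T = ln(3.0764)/2.48098… = 0.45295… → 0.453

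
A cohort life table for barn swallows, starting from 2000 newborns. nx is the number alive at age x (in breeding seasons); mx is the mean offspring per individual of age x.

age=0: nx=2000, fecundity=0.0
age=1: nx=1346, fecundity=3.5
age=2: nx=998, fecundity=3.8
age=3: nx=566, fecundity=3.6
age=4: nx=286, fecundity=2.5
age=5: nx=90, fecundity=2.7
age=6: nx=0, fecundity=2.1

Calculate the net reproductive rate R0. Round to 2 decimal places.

lx = nx/n0 = nx/2000: 1, 0.673, 0.499, 0.283, 0.143, 0.045, 0
lx·mx by age: 0, 2.3555, 1.8962, 1.0188, 0.3575, 0.1215, 0
R0 = Σ lx·mx = 5.7495 → 5.75

5.75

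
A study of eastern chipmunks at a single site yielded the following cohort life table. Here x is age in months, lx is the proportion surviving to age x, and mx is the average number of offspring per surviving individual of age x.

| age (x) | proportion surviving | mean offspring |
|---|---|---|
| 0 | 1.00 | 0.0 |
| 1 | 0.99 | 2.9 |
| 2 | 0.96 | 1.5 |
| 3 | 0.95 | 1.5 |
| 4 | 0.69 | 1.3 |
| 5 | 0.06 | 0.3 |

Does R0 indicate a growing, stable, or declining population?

R0 = Σ lx·mx = 0 + 2.871 + 1.44 + 1.425 + 0.897 + 0.018 = 6.651
R0 > 1, so the population is growing.

growing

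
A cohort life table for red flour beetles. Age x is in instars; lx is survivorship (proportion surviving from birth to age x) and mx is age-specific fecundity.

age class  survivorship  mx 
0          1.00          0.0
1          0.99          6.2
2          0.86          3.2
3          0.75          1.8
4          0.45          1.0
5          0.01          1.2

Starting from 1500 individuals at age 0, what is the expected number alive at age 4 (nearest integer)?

Expected survivors = N0 · l_4 = 1500 × 0.45 = 675 → 675

675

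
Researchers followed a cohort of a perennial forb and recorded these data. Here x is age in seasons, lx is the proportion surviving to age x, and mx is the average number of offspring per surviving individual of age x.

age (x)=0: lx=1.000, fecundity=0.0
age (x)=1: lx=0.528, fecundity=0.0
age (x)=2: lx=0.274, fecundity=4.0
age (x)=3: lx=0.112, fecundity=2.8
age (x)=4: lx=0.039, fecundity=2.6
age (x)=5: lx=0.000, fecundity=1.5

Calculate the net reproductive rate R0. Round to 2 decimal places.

lx·mx by age: 0, 0, 1.096, 0.3136, 0.1014, 0
R0 = Σ lx·mx = 1.511 → 1.51

1.51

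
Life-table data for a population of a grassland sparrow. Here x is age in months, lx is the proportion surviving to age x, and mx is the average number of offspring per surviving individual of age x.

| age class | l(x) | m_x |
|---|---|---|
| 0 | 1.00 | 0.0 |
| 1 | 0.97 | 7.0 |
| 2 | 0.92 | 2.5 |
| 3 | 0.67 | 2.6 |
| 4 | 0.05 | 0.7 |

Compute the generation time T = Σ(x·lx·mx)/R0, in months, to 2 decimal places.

1.54

lx·mx: 0, 6.79, 2.3, 1.742, 0.035 → R0 = 10.867
x·lx·mx: 0, 6.79, 4.6, 5.226, 0.14 → Σ = 16.756
T = 16.756 / 10.867 = 1.541916… → 1.54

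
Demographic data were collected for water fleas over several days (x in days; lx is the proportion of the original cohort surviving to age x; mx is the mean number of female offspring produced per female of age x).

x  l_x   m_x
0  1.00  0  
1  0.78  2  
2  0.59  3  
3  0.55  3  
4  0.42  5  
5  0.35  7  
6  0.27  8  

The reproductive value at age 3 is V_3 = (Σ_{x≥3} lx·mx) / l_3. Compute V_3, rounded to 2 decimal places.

lx·mx for x ≥ 3: 1.65, 2.1, 2.45, 2.16 → sum = 8.36
V_3 = 8.36 / l_3 = 8.36 / 0.55 = 15.2 → 15.20

15.20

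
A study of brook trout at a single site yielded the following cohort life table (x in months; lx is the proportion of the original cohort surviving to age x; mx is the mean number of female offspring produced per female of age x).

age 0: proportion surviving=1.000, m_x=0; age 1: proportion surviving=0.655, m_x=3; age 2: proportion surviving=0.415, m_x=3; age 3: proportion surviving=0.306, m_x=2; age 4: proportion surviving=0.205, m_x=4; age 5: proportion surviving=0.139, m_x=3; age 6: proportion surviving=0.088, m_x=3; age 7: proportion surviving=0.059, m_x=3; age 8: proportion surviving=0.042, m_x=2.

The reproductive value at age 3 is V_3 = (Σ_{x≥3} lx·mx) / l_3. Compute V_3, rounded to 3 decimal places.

lx·mx for x ≥ 3: 0.612, 0.82, 0.417, 0.264, 0.177, 0.084 → sum = 2.374
V_3 = 2.374 / l_3 = 2.374 / 0.306 = 7.75817… → 7.758

7.758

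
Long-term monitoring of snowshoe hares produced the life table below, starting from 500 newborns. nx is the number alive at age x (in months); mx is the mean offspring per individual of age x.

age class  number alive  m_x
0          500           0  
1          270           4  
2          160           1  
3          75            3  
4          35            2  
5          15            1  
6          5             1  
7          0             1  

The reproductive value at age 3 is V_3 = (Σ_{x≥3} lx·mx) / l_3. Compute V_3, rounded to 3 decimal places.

lx = nx/n0 = nx/500: 1, 0.54, 0.32, 0.15, 0.07, 0.03, 0.01, 0
lx·mx for x ≥ 3: 0.45, 0.14, 0.03, 0.01, 0 → sum = 0.63
V_3 = 0.63 / l_3 = 0.63 / 0.15 = 4.2 → 4.200

4.200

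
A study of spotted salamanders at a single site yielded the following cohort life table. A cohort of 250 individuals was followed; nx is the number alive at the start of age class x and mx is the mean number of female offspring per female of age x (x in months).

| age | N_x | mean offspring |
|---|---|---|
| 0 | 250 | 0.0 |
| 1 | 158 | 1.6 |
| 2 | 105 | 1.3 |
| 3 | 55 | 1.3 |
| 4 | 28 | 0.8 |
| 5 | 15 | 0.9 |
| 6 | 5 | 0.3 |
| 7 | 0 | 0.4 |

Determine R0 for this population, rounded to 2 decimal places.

lx = nx/n0 = nx/250: 1, 0.632, 0.42, 0.22, 0.112, 0.06, 0.02, 0
lx·mx by age: 0, 1.0112, 0.546, 0.286, 0.0896, 0.054, 0.006, 0
R0 = Σ lx·mx = 1.9928 → 1.99

1.99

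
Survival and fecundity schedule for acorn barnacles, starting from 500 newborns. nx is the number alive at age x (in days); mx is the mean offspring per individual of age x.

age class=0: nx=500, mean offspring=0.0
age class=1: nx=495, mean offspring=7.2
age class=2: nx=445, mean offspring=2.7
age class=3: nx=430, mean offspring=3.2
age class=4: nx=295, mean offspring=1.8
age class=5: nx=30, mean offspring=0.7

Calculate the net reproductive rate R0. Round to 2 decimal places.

lx = nx/n0 = nx/500: 1, 0.99, 0.89, 0.86, 0.59, 0.06
lx·mx by age: 0, 7.128, 2.403, 2.752, 1.062, 0.042
R0 = Σ lx·mx = 13.387 → 13.39

13.39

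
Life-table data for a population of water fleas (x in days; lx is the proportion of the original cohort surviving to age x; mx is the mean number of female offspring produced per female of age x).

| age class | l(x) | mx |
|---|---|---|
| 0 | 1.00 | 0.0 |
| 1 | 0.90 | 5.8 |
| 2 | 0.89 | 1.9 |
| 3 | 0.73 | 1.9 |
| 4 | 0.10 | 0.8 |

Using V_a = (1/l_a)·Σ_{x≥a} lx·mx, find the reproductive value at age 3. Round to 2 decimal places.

lx·mx for x ≥ 3: 1.387, 0.08 → sum = 1.467
V_3 = 1.467 / l_3 = 1.467 / 0.73 = 2.009589… → 2.01

2.01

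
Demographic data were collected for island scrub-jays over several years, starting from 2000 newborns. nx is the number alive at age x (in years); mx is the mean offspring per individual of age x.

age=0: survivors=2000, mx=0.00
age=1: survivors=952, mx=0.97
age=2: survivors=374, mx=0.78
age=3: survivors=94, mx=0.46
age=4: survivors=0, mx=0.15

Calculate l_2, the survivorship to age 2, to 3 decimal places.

0.187

l_2 = n_2/n_0 = 374/2000 = 0.187 → 0.187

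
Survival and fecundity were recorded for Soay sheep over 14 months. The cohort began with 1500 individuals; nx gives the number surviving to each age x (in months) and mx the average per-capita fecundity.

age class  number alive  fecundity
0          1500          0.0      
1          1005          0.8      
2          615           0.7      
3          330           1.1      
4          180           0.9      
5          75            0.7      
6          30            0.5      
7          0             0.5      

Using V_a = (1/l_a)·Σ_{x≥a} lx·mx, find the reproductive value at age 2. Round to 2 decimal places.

lx = nx/n0 = nx/1500: 1, 0.67, 0.41, 0.22, 0.12, 0.05, 0.02, 0
lx·mx for x ≥ 2: 0.287, 0.242, 0.108, 0.035, 0.01, 0 → sum = 0.682
V_2 = 0.682 / l_2 = 0.682 / 0.41 = 1.663415… → 1.66

1.66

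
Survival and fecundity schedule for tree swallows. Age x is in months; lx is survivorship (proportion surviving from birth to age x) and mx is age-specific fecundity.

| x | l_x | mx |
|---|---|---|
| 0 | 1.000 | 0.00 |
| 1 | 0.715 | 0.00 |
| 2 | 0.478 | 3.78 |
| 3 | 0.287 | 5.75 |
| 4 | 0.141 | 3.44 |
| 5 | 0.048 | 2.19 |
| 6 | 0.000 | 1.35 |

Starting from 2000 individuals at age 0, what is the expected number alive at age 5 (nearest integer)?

Expected survivors = N0 · l_5 = 2000 × 0.048 = 96 → 96

96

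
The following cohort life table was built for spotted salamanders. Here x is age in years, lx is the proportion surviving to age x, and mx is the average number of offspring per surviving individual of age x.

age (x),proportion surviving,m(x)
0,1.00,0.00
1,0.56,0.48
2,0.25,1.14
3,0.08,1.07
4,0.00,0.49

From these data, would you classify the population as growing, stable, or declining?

R0 = Σ lx·mx = 0 + 0.2688 + 0.285 + 0.0856 + 0 = 0.6394
R0 < 1, so the population is declining.

declining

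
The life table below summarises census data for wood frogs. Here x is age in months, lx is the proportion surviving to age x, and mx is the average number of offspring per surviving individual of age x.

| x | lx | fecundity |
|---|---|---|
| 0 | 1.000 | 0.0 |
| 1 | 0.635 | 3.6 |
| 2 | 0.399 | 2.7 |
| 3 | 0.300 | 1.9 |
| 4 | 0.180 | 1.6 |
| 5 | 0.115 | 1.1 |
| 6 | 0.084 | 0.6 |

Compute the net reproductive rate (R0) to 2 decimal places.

lx·mx by age: 0, 2.286, 1.0773, 0.57, 0.288, 0.1265, 0.0504
R0 = Σ lx·mx = 4.3982 → 4.40

4.40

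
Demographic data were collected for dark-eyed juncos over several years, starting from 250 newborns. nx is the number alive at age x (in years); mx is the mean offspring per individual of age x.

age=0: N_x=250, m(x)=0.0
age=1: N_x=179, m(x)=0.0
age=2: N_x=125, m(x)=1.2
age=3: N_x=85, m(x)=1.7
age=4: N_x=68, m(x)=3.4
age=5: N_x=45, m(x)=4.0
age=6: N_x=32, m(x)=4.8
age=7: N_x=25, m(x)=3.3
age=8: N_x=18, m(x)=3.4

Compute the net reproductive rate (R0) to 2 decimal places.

lx = nx/n0 = nx/250: 1, 0.716, 0.5, 0.34, 0.272, 0.18, 0.128, 0.1, 0.072
lx·mx by age: 0, 0, 0.6, 0.578, 0.9248, 0.72, 0.6144, 0.33, 0.2448
R0 = Σ lx·mx = 4.012 → 4.01

4.01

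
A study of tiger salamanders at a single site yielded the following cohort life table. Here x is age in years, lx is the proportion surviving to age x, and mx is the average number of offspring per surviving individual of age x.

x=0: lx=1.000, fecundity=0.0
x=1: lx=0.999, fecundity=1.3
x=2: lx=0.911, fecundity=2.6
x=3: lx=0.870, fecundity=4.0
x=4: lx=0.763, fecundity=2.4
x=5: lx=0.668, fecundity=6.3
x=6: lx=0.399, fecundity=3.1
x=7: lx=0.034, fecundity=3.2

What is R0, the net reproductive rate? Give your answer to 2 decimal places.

14.53

lx·mx by age: 0, 1.2987, 2.3686, 3.48, 1.8312, 4.2084, 1.2369, 0.1088
R0 = Σ lx·mx = 14.5326 → 14.53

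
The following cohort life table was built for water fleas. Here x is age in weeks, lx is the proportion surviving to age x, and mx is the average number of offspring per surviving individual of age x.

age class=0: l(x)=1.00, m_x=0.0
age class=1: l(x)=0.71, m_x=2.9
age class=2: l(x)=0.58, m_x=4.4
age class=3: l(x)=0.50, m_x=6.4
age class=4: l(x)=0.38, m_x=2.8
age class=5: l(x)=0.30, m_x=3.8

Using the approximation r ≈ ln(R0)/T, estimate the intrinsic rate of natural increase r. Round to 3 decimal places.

R0 = Σ lx·mx = 0 + 2.059 + 2.552 + 3.2 + 1.064 + 1.14 = 10.015
Σ x·lx·mx = 26.719; T = 26.719/10.015 = 2.6679…
r ≈ ln(R0)/T = ln(10.015)/2.6679… = 0.86363… → 0.864

0.864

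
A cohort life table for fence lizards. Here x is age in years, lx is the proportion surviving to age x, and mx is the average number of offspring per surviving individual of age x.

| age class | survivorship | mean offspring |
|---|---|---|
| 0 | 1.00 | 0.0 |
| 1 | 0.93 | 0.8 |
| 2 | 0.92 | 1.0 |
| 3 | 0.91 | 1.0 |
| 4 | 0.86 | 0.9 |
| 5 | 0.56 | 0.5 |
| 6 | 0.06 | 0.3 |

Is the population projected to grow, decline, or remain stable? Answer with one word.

growing

R0 = Σ lx·mx = 0 + 0.744 + 0.92 + 0.91 + 0.774 + 0.28 + 0.018 = 3.646
R0 > 1, so the population is growing.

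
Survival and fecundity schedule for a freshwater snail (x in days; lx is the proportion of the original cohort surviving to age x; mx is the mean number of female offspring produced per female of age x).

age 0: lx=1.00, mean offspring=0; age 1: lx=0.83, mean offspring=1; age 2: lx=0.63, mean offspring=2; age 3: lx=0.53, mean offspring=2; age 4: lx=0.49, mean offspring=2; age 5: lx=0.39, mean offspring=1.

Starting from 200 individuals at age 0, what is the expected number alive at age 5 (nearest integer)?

Expected survivors = N0 · l_5 = 200 × 0.39 = 78 → 78

78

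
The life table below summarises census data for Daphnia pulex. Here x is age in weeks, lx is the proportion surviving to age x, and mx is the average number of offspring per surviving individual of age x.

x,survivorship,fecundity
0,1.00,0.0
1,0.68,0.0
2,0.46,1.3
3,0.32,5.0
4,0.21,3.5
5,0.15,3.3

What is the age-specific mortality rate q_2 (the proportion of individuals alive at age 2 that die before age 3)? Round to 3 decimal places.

0.304

q_2 = (l_2 − l_3) / l_2 = (0.46 − 0.32) / 0.46
     = 0.14 / 0.46 = 0.304348… → 0.304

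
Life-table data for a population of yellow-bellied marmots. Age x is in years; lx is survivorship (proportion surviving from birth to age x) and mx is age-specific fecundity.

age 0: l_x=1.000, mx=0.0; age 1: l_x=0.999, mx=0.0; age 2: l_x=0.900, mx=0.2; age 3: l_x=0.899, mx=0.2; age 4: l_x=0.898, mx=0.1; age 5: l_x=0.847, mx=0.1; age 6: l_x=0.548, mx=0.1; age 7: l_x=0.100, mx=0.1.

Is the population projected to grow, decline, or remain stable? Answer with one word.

R0 = Σ lx·mx = 0 + 0 + 0.18 + 0.1798 + 0.0898 + 0.0847 + 0.0548 + 0.01 = 0.5991
R0 < 1, so the population is declining.

declining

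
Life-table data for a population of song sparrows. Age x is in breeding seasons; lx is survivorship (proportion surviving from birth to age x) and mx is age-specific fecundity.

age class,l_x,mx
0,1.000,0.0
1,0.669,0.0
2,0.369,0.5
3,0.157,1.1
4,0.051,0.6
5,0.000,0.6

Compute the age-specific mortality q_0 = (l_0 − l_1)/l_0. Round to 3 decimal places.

q_0 = (l_0 − l_1) / l_0 = (1 − 0.669) / 1
     = 0.331 / 1 = 0.331 → 0.331

0.331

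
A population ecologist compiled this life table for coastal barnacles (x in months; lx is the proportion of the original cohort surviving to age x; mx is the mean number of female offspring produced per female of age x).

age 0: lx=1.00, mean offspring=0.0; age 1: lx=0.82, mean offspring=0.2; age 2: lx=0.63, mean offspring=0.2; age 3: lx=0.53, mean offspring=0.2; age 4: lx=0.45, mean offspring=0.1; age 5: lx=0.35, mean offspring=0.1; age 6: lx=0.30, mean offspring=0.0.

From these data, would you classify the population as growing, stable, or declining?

declining

R0 = Σ lx·mx = 0 + 0.164 + 0.126 + 0.106 + 0.045 + 0.035 + 0 = 0.476
R0 < 1, so the population is declining.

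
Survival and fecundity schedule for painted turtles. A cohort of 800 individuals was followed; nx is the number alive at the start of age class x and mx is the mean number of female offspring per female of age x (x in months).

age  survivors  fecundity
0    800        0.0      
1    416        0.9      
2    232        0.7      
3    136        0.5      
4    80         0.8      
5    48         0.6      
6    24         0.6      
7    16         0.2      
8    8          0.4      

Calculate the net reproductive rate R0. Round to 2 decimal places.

0.90

lx = nx/n0 = nx/800: 1, 0.52, 0.29, 0.17, 0.1, 0.06, 0.03, 0.02, 0.01
lx·mx by age: 0, 0.468, 0.203, 0.085, 0.08, 0.036, 0.018, 0.004, 0.004
R0 = Σ lx·mx = 0.898 → 0.90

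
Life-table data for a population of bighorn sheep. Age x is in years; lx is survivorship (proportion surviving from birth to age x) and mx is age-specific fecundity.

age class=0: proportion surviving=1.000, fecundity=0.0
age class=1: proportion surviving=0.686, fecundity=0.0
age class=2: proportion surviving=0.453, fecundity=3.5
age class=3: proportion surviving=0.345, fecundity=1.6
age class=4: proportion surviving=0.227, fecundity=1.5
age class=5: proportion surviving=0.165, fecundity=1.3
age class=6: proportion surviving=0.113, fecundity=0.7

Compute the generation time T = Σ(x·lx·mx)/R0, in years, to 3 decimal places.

lx·mx: 0, 0, 1.5855, 0.552, 0.3405, 0.2145, 0.0791 → R0 = 2.7716
x·lx·mx: 0, 0, 3.171, 1.656, 1.362, 1.0725, 0.4746 → Σ = 7.7361
T = 7.7361 / 2.7716 = 2.791204… → 2.791

2.791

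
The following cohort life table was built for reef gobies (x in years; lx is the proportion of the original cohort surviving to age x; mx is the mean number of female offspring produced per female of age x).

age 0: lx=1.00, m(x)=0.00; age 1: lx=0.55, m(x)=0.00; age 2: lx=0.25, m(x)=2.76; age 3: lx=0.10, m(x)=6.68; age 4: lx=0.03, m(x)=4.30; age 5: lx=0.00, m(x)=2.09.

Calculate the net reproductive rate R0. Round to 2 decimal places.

1.49

lx·mx by age: 0, 0, 0.69, 0.668, 0.129, 0
R0 = Σ lx·mx = 1.487 → 1.49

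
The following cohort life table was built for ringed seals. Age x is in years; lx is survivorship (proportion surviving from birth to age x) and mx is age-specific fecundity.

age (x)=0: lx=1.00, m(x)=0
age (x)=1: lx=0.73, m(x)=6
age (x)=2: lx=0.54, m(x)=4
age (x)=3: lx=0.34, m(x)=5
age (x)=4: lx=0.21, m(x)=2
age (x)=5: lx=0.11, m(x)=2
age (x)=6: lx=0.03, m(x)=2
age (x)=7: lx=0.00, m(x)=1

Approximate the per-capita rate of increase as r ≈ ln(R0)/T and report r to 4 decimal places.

1.1560

R0 = Σ lx·mx = 0 + 4.38 + 2.16 + 1.7 + 0.42 + 0.22 + 0.06 + 0 = 8.94
Σ x·lx·mx = 16.94; T = 16.94/8.94 = 1.89485…
r ≈ ln(R0)/T = ln(8.94)/1.89485… = 1.156044… → 1.1560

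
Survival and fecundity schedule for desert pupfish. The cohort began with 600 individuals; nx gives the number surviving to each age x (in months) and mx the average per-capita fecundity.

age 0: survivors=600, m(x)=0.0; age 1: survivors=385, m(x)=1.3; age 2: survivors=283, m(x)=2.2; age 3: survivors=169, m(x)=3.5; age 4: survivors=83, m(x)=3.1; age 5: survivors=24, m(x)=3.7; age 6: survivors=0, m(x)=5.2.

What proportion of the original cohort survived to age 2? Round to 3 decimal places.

l_2 = n_2/n_0 = 283/600 = 0.471667… → 0.472

0.472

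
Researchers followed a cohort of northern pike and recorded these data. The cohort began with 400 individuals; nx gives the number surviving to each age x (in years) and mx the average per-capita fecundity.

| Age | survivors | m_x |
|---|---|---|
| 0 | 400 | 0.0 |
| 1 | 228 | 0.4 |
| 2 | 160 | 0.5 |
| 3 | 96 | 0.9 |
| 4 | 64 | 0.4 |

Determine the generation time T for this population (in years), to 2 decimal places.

lx = nx/n0 = nx/400: 1, 0.57, 0.4, 0.24, 0.16
lx·mx: 0, 0.228, 0.2, 0.216, 0.064 → R0 = 0.708
x·lx·mx: 0, 0.228, 0.4, 0.648, 0.256 → Σ = 1.532
T = 1.532 / 0.708 = 2.163842… → 2.16

2.16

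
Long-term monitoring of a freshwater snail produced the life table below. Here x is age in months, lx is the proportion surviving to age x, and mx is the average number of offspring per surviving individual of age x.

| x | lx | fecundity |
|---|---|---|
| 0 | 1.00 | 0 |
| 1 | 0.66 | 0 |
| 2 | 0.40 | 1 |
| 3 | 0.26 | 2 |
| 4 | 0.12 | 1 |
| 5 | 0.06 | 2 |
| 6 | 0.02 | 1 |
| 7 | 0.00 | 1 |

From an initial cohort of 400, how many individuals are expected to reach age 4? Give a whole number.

Expected survivors = N0 · l_4 = 400 × 0.12 = 48 → 48

48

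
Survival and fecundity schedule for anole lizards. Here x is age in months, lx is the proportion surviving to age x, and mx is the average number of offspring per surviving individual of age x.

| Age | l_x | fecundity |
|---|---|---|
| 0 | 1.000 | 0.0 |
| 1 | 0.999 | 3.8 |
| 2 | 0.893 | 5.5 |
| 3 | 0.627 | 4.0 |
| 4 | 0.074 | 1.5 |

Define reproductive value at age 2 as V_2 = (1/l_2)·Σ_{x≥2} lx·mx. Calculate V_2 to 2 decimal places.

8.43

lx·mx for x ≥ 2: 4.9115, 2.508, 0.111 → sum = 7.5305
V_2 = 7.5305 / l_2 = 7.5305 / 0.893 = 8.432811… → 8.43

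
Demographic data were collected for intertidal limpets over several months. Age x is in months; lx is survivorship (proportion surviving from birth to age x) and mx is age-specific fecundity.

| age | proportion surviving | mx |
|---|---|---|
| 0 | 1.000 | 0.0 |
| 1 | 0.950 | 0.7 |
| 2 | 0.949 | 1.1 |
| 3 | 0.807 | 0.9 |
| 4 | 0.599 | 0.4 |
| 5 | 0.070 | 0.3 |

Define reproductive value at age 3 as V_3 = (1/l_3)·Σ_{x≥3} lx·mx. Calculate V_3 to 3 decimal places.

1.223

lx·mx for x ≥ 3: 0.7263, 0.2396, 0.021 → sum = 0.9869
V_3 = 0.9869 / l_3 = 0.9869 / 0.807 = 1.222924… → 1.223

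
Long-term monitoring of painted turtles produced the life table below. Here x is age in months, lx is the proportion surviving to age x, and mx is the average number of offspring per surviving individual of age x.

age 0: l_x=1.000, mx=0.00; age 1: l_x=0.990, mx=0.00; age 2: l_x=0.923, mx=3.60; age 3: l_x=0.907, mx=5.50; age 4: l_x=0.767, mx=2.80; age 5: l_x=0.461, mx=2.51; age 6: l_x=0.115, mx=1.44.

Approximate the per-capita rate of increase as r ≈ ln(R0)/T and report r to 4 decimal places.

R0 = Σ lx·mx = 0 + 0 + 3.3228 + 4.9885 + 2.1476 + 1.15711 + 0.1656 = 11.78161
Σ x·lx·mx = 36.98065; T = 36.98065/11.78161 = 3.13885…
r ≈ ln(R0)/T = ln(11.78161)/3.13885… = 0.785811… → 0.7858

0.7858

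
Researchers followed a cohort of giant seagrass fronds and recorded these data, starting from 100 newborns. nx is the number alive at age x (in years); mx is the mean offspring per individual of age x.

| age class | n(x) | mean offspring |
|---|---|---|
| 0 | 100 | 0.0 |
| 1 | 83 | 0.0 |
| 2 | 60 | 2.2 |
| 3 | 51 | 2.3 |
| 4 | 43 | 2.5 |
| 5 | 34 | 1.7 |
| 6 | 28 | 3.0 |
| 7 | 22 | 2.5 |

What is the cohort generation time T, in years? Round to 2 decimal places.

4.02

lx = nx/n0 = nx/100: 1, 0.83, 0.6, 0.51, 0.43, 0.34, 0.28, 0.22
lx·mx: 0, 0, 1.32, 1.173, 1.075, 0.578, 0.84, 0.55 → R0 = 5.536
x·lx·mx: 0, 0, 2.64, 3.519, 4.3, 2.89, 5.04, 3.85 → Σ = 22.239
T = 22.239 / 5.536 = 4.01716… → 4.02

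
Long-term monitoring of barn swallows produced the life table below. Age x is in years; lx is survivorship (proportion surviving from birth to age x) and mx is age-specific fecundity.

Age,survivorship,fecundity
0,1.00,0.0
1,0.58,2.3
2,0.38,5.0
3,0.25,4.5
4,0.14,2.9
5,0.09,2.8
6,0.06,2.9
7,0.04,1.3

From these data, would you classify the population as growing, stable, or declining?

growing

R0 = Σ lx·mx = 0 + 1.334 + 1.9 + 1.125 + 0.406 + 0.252 + 0.174 + 0.052 = 5.243
R0 > 1, so the population is growing.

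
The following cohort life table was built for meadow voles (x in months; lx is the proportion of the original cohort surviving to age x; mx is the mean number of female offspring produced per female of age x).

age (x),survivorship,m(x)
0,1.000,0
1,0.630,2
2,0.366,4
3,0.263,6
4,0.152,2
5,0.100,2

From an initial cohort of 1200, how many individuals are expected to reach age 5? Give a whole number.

Expected survivors = N0 · l_5 = 1200 × 0.100 = 120 → 120

120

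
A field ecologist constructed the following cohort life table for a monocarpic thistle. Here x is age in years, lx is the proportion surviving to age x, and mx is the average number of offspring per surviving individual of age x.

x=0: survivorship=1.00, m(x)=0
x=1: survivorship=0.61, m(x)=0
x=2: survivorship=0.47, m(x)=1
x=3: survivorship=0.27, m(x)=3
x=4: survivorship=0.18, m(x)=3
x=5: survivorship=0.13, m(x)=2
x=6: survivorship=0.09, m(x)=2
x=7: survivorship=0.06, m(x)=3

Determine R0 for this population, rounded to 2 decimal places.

2.44

lx·mx by age: 0, 0, 0.47, 0.81, 0.54, 0.26, 0.18, 0.18
R0 = Σ lx·mx = 2.44 → 2.44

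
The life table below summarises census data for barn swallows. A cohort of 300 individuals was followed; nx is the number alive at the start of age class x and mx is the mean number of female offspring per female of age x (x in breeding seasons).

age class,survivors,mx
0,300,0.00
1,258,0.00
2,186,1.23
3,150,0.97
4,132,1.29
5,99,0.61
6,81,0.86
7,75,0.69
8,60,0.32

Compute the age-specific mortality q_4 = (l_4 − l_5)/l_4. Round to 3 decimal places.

0.250

lx = nx/n0 = nx/300: 1, 0.86, 0.62, 0.5, 0.44, 0.33, 0.27, 0.25, 0.2
q_4 = (l_4 − l_5) / l_4 = (0.44 − 0.33) / 0.44
     = 0.11 / 0.44 = 0.25 → 0.250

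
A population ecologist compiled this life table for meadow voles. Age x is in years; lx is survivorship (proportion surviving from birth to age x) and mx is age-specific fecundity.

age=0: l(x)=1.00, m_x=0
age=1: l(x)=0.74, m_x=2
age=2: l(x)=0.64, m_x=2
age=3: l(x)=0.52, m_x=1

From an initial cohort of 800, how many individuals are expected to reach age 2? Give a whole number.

Expected survivors = N0 · l_2 = 800 × 0.64 = 512 → 512

512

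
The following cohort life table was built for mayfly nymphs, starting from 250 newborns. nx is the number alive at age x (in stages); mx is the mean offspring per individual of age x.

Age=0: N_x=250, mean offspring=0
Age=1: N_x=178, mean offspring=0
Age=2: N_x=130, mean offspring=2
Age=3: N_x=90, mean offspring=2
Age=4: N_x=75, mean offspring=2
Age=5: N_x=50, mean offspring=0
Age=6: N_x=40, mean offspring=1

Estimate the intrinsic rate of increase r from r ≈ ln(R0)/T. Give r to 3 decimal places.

lx = nx/n0 = nx/250: 1, 0.712, 0.52, 0.36, 0.3, 0.2, 0.16
R0 = Σ lx·mx = 0 + 0 + 1.04 + 0.72 + 0.6 + 0 + 0.16 = 2.52
Σ x·lx·mx = 7.6; T = 7.6/2.52 = 3.01587…
r ≈ ln(R0)/T = ln(2.52)/3.01587… = 0.30646… → 0.306

0.306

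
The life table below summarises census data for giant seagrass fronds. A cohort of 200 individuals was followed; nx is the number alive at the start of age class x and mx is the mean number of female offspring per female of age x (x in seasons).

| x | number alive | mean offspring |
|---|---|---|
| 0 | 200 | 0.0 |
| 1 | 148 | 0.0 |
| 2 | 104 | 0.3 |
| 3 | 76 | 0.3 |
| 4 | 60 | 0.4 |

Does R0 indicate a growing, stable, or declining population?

lx = nx/n0 = nx/200: 1, 0.74, 0.52, 0.38, 0.3
R0 = Σ lx·mx = 0 + 0 + 0.156 + 0.114 + 0.12 = 0.39
R0 < 1, so the population is declining.

declining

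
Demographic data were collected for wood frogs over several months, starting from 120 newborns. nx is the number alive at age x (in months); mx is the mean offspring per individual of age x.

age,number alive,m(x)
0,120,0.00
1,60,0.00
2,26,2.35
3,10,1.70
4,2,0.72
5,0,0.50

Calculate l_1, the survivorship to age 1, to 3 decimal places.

l_1 = n_1/n_0 = 60/120 = 0.5 → 0.500

0.500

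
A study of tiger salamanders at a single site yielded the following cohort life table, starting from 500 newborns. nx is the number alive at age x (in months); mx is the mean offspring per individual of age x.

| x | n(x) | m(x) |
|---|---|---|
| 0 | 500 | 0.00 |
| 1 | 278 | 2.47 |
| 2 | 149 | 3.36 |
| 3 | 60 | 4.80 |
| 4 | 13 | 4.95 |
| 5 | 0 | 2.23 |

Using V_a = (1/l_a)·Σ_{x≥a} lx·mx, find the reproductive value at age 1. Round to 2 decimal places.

5.54

lx = nx/n0 = nx/500: 1, 0.556, 0.298, 0.12, 0.026, 0
lx·mx for x ≥ 1: 1.37332, 1.00128, 0.576, 0.1287, 0 → sum = 3.0793
V_1 = 3.0793 / l_1 = 3.0793 / 0.556 = 5.538309… → 5.54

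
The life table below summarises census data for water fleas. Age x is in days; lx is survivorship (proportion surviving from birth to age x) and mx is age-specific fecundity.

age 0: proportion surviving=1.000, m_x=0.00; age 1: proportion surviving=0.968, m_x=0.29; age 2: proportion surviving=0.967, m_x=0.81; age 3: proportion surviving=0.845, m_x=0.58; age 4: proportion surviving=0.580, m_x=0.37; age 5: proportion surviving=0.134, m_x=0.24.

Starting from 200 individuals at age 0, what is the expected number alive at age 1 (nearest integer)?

Expected survivors = N0 · l_1 = 200 × 0.968 = 193.6 → 194

194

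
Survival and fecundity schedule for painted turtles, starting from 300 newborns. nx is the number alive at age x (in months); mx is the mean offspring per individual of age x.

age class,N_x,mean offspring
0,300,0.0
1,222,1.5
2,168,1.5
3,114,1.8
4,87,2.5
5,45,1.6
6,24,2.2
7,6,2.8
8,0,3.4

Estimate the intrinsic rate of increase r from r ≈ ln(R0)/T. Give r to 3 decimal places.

0.495

lx = nx/n0 = nx/300: 1, 0.74, 0.56, 0.38, 0.29, 0.15, 0.08, 0.02, 0
R0 = Σ lx·mx = 0 + 1.11 + 0.84 + 0.684 + 0.725 + 0.24 + 0.176 + 0.056 + 0 = 3.831
Σ x·lx·mx = 10.39; T = 10.39/3.831 = 2.71209…
r ≈ ln(R0)/T = ln(3.831)/2.71209… = 0.49524… → 0.495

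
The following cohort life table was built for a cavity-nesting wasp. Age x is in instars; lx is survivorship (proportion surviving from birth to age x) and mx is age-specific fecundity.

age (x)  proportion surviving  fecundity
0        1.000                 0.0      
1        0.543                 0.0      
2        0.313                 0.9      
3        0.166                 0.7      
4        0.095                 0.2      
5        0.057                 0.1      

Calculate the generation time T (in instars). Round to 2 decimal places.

lx·mx: 0, 0, 0.2817, 0.1162, 0.019, 0.0057 → R0 = 0.4226
x·lx·mx: 0, 0, 0.5634, 0.3486, 0.076, 0.0285 → Σ = 1.0165
T = 1.0165 / 0.4226 = 2.405348… → 2.41

2.41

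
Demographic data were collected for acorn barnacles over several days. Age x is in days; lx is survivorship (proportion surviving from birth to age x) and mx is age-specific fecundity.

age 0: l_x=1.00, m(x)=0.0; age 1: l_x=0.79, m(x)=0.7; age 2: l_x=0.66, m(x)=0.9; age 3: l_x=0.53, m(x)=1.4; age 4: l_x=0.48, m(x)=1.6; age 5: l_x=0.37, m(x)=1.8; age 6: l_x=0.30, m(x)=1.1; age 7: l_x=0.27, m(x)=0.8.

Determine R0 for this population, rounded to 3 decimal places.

lx·mx by age: 0, 0.553, 0.594, 0.742, 0.768, 0.666, 0.33, 0.216
R0 = Σ lx·mx = 3.869 → 3.869

3.869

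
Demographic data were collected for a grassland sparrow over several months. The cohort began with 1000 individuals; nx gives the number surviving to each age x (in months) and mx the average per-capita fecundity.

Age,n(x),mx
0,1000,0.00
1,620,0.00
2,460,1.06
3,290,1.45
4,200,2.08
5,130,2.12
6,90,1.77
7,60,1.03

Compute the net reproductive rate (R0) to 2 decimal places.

1.82

lx = nx/n0 = nx/1000: 1, 0.62, 0.46, 0.29, 0.2, 0.13, 0.09, 0.06
lx·mx by age: 0, 0, 0.4876, 0.4205, 0.416, 0.2756, 0.1593, 0.0618
R0 = Σ lx·mx = 1.8208 → 1.82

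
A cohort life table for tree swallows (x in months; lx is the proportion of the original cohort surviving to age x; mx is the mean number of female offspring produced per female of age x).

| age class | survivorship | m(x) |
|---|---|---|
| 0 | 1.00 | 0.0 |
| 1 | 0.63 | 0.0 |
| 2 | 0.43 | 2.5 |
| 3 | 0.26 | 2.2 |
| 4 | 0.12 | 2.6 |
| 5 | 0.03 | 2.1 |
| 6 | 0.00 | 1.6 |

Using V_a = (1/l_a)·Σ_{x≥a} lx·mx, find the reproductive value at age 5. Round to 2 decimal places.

2.10

lx·mx for x ≥ 5: 0.063, 0 → sum = 0.063
V_5 = 0.063 / l_5 = 0.063 / 0.03 = 2.1 → 2.10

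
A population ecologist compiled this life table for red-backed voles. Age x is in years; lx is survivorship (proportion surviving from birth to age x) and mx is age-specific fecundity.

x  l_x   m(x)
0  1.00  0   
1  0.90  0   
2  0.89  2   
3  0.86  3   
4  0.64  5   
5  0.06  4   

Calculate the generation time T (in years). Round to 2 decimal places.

lx·mx: 0, 0, 1.78, 2.58, 3.2, 0.24 → R0 = 7.8
x·lx·mx: 0, 0, 3.56, 7.74, 12.8, 1.2 → Σ = 25.3
T = 25.3 / 7.8 = 3.24359… → 3.24

3.24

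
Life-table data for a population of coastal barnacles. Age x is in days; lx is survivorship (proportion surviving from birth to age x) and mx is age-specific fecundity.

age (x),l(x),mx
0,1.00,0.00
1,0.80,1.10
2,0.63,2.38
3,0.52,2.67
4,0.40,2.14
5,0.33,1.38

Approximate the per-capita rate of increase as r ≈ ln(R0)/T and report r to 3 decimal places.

R0 = Σ lx·mx = 0 + 0.88 + 1.4994 + 1.3884 + 0.856 + 0.4554 = 5.0792
Σ x·lx·mx = 13.745; T = 13.745/5.0792 = 2.70613…
r ≈ ln(R0)/T = ln(5.0792)/2.70613… = 0.60054… → 0.601

0.601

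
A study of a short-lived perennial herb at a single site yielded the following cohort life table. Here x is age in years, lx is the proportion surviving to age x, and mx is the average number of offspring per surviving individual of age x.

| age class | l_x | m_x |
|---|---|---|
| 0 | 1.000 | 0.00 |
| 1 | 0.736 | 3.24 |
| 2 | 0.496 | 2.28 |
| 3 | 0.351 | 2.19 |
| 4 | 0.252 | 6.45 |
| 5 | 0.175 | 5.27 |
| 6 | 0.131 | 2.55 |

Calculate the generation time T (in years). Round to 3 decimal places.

lx·mx: 0, 2.38464, 1.13088, 0.76869, 1.6254, 0.92225, 0.33405 → R0 = 7.16591
x·lx·mx: 0, 2.38464, 2.26176, 2.30607, 6.5016, 4.61125, 2.0043 → Σ = 20.06962
T = 20.06962 / 7.16591 = 2.800708… → 2.801

2.801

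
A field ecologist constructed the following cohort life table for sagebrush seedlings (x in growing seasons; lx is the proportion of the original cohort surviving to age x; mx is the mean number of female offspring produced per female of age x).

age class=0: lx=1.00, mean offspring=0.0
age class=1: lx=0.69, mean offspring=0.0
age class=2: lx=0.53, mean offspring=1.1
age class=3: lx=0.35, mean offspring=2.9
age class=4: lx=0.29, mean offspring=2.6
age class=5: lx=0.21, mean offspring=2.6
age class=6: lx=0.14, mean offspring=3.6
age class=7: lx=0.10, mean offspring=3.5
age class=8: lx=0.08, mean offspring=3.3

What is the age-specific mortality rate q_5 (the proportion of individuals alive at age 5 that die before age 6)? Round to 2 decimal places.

0.33

q_5 = (l_5 − l_6) / l_5 = (0.21 − 0.14) / 0.21
     = 0.07 / 0.21 = 0.333333… → 0.33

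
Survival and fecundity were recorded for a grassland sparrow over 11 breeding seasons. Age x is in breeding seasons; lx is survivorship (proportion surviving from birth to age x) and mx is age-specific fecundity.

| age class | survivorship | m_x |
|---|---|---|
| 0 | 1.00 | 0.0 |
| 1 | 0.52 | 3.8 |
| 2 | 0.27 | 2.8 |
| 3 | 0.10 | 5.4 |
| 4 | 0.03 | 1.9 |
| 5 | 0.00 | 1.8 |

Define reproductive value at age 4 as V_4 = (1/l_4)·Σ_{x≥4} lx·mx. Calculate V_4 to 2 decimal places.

1.90

lx·mx for x ≥ 4: 0.057, 0 → sum = 0.057
V_4 = 0.057 / l_4 = 0.057 / 0.03 = 1.9 → 1.90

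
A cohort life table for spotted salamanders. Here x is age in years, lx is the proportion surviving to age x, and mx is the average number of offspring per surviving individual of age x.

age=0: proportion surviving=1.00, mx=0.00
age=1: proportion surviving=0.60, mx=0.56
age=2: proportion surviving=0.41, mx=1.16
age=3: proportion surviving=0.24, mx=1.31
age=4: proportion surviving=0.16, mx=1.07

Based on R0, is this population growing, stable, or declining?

growing

R0 = Σ lx·mx = 0 + 0.336 + 0.4756 + 0.3144 + 0.1712 = 1.2972
R0 > 1, so the population is growing.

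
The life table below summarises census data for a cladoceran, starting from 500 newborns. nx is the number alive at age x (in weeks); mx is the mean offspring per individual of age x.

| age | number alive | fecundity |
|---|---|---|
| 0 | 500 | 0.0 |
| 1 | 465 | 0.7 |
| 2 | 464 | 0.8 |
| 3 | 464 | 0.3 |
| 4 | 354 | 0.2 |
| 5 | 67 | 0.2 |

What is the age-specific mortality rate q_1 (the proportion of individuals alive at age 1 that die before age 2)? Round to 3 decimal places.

0.002

lx = nx/n0 = nx/500: 1, 0.93, 0.928, 0.928, 0.708, 0.134
q_1 = (l_1 − l_2) / l_1 = (0.93 − 0.928) / 0.93
     = 0.002 / 0.93 = 0.002151… → 0.002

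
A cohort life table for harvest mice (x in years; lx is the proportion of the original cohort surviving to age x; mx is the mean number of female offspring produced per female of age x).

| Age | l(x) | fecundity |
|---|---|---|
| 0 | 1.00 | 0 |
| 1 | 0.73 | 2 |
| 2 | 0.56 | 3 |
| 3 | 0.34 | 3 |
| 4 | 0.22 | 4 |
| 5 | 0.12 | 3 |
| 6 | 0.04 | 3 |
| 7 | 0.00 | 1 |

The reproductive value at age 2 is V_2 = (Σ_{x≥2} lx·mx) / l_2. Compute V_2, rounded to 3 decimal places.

7.250

lx·mx for x ≥ 2: 1.68, 1.02, 0.88, 0.36, 0.12, 0 → sum = 4.06
V_2 = 4.06 / l_2 = 4.06 / 0.56 = 7.25 → 7.250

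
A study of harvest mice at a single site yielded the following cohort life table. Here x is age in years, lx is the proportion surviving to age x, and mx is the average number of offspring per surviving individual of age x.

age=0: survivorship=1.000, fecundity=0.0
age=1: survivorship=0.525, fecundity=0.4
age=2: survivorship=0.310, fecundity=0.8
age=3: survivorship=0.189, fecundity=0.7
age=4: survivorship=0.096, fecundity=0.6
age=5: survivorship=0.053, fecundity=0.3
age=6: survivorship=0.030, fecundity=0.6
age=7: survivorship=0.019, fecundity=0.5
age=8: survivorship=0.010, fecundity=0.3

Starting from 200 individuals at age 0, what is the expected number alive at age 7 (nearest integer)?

4

Expected survivors = N0 · l_7 = 200 × 0.019 = 3.8 → 4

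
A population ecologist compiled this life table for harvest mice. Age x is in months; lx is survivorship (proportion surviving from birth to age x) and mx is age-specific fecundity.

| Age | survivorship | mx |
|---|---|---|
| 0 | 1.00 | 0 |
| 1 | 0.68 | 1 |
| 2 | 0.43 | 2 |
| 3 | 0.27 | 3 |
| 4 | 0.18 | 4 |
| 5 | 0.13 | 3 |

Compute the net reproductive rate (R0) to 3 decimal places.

lx·mx by age: 0, 0.68, 0.86, 0.81, 0.72, 0.39
R0 = Σ lx·mx = 3.46 → 3.460

3.460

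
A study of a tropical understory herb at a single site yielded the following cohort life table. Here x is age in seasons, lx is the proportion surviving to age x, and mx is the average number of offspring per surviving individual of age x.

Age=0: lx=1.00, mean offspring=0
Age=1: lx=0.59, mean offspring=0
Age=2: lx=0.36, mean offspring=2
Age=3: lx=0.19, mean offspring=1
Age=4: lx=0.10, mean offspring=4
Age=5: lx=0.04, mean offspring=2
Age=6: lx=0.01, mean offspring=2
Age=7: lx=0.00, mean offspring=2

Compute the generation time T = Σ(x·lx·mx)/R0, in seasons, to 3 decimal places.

2.929

lx·mx: 0, 0, 0.72, 0.19, 0.4, 0.08, 0.02, 0 → R0 = 1.41
x·lx·mx: 0, 0, 1.44, 0.57, 1.6, 0.4, 0.12, 0 → Σ = 4.13
T = 4.13 / 1.41 = 2.929078… → 2.929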